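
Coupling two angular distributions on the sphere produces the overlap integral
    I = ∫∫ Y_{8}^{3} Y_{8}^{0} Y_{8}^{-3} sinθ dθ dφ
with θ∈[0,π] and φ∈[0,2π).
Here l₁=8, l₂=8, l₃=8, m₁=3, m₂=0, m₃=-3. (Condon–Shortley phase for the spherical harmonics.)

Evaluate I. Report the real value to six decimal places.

Rules hold: Σm=0, L=24 even, 0≤8≤16.
N = 17·17·17 = 4913
Δ = 8!·8!·8!/25! = 1/236637794250
Racah Σ t=0..8: t=0:+1/65548320768000 t=1:−1/128024064000 t=2:+1/2985984000 t=3:−1/373248000 t=4:+1/191102976 t=5:−1/373248000 t=6:+1/2985984000 t=7:−1/128024064000 t=8:+1/65548320768000 = 11/20808990720
⇒ 3j(8 8 8; 0 0 0)² = 490/96577, sgn +1
Racah Σ t=0..5: t=0:+1/1170505728000 t=1:−1/14631321600 t=2:+1/1492992000 t=3:−1/746496000 t=4:+1/1672151040 t=5:−1/20901888000 = -73/390168576000
⇒ 3j(8 8 8; 3 0 -3)² = 5329/965770, sgn +1
4πI² = N·(3j₀)²·(3jₘ)² = 4439057/32273761
I = +1·√(0.137544/4π) = 0.10462022

0.104620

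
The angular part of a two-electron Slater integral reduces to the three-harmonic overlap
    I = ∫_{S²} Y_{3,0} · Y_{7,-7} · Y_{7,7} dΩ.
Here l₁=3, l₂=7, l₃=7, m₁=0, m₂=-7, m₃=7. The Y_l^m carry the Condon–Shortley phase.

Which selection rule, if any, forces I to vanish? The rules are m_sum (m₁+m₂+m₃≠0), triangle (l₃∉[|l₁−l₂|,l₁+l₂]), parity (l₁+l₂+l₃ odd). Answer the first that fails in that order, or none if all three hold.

m₁+m₂+m₃ = 0 − 7 + 7 = 0  ✓
triangle: |3−7|=4 ≤ l₃=7 ≤ 3+7=10  ✓
parity: l₁+l₂+l₃ = 17 is odd  ✗

parity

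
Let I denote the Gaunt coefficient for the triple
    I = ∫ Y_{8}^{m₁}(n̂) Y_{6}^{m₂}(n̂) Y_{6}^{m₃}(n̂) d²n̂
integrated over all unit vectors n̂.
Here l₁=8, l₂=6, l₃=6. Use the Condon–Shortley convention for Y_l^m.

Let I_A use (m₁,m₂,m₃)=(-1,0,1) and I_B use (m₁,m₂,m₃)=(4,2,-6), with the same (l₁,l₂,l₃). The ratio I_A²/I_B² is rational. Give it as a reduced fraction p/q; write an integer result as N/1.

Shared (l₁,l₂,l₃)=(8,6,6): N and (l;000)² cancel in I_A²/I_B².
A: Δ = 8!·8!·4!/21! = 1/1309458150; Racah Σ t=2..6: t=2:+1/174182400 t=3:−1/6220800 t=4:+1/1658880 t=5:−1/2488320 t=6:+1/24883200 = 1/11612160; ⇒ 3j(8 6 6; -1 0 1)² = 150/46189, sgn -1
B: Δ = 8!·8!·4!/21! = 1/1309458150; Racah Σ t=4..4: t=4:+1/557383680 = 1/557383680; ⇒ 3j(8 6 6; 4 2 -6)² = 55/4199, sgn +1
I_A²/I_B² = (150/46189)/(55/4199) = 30/121

30/121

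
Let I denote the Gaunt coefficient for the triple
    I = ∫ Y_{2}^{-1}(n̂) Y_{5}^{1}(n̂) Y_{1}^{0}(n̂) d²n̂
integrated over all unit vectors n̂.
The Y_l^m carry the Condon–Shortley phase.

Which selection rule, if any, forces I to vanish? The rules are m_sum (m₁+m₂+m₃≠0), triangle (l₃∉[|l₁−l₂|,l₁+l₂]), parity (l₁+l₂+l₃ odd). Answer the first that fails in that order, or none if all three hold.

triangle

Σmᵢ = 0  ✓
l₃∈[|l₁−l₂|,l₁+l₂]=[3,7], have l₃=1  ✗
Σlᵢ = 8 ⇒ even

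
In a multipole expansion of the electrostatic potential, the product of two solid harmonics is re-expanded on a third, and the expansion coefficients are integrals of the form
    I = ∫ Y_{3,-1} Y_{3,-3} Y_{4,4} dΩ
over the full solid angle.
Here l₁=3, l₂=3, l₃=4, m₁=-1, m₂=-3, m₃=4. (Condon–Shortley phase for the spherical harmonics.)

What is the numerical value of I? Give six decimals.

Checks pass: Σm=0; 10 even; l₃=4∈[0,6].
(2·3+1)(2·3+1)(2·4+1) = 441
Δ: 2! 4! 4! / 11! → 1/34650
sum: t=0:+1/72 t=1:−1/16 t=2:+1/72 = -5/144
3j²(3 3 4; 0 0 0) = Δ·Π!·Σ² = 2/77  (sign -1)
sum: t=0:+1/1152 = 1/1152
3j²(3 3 4; -1 -3 4) = Δ·Π!·Σ² = 1/33  (sign +1)
combine: 4πI² = 441·2/77·1/33 = 42/121
take √, sign -1: I = -0.16619847

-0.166198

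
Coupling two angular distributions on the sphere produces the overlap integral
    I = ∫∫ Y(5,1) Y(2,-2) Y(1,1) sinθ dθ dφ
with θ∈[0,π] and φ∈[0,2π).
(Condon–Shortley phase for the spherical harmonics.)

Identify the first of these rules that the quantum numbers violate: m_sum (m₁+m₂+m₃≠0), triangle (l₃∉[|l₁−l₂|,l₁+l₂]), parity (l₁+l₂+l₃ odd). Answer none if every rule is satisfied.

Σmᵢ = 0  ✓
l₃∈[|l₁−l₂|,l₁+l₂]=[3,7], have l₃=1  ✗
Σlᵢ = 8 ⇒ even

triangle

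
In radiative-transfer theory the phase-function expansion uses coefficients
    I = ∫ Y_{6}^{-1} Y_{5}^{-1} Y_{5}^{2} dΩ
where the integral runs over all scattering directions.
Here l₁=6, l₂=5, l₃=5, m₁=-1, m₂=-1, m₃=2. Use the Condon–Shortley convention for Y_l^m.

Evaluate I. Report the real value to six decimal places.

Checks pass: Σm=0; 16 even; l₃=5∈[1,11].
(2·6+1)(2·5+1)(2·5+1) = 1573
Δ: 6! 6! 4! / 17! → 1/28588560
sum: t=1:−1/345600 t=2:+1/13824 t=3:−1/5184 t=4:+1/13824 t=5:−1/345600 = -7/129600
3j²(6 5 5; 0 0 0) = Δ·Π!·Σ² = 80/7293  (sign +1)
sum: t=1:−1/518400 t=2:+1/23040 t=3:−1/10368 t=4:+1/41472 = -1/32400
3j²(6 5 5; -1 -1 2) = Δ·Π!·Σ² = 128/12155  (sign +1)
combine: 4πI² = 1573·80/7293·128/12155 = 2048/11271
take √, sign +1: I = 0.12024827

0.120248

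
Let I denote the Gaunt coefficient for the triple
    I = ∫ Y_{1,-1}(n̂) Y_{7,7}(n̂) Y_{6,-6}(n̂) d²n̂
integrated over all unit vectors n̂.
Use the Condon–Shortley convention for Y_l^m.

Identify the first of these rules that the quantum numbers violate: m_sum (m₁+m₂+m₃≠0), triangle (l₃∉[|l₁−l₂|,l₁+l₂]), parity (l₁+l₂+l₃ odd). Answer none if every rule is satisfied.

m₁+m₂+m₃ = -1 + 7 − 6 = 0  ✓
triangle: |1−7|=6 ≤ l₃=6 ≤ 1+7=8  ✓
parity: l₁+l₂+l₃ = 14 is even  ✓

none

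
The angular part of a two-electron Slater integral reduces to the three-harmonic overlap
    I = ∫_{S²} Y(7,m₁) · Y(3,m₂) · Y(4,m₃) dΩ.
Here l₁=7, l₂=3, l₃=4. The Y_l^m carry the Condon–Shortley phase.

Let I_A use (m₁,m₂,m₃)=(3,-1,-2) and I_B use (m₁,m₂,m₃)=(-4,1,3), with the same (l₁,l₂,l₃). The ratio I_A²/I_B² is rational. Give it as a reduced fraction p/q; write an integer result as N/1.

14/11

Same 7,3,4: normalisation and zero-m 3j drop out of the ratio.
A: Δ: 6! 8! 0! / 15! → 1/45045; sum: t=2:+1/69120 = 1/69120; 3j²(7 3 4; 3 -1 -2) = Δ·Π!·Σ² = 4/143  (sign +1)
B: Δ: 6! 8! 0! / 15! → 1/45045; sum: t=4:+1/241920 = 1/241920; 3j²(7 3 4; -4 1 3) = Δ·Π!·Σ² = 2/91  (sign -1)
I_A²/I_B² = (4/143)/(2/91) = 14/11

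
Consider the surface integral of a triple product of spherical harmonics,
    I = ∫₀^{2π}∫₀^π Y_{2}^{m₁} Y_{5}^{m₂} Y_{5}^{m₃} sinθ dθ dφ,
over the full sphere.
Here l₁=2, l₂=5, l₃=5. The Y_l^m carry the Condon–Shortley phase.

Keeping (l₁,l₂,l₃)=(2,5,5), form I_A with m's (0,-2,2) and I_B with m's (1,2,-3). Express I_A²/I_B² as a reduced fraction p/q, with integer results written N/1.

9/25

l's match ⇒ only the (l;m) 3-j factors differ between A and B.
A: triangle coeff Δ(2,5,5) = 1/38610; Σ_t [0,2]: t=0:+1/2880 t=1:−1/1440 t=2:+1/20160 = -1/3360; (3j)²=6/715 [(2 5 5; 0 -2 2)], sign=+1
B: triangle coeff Δ(2,5,5) = 1/38610; Σ_t [0,1]: t=0:+1/10080 t=1:−1/2880 = -1/4032; (3j)²=10/429 [(2 5 5; 1 2 -3)], sign=-1
I_A²/I_B² = (6/715)/(10/429) = 9/25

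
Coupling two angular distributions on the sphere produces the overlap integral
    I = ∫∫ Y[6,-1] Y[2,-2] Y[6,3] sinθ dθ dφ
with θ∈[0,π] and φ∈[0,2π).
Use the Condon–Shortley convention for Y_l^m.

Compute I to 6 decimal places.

0.177674

Rules hold: Σm=0, L=14 even, 4≤6≤8.
N = 13·5·13 = 845
Δ = 2!·10!·2!/15! = 1/90090
Racah Σ t=0..2: t=0:+1/69120 t=1:−1/14400 t=2:+1/69120 = -7/172800
⇒ 3j(6 2 6; 0 0 0)² = 14/715, sgn -1
Racah Σ t=0..0: t=0:+1/120960 = 1/120960
⇒ 3j(6 2 6; -1 -2 3)² = 24/1001, sgn -1
4πI² = N·(3j₀)²·(3jₘ)² = 48/121
I = +1·√(0.396694/4π) = 0.17767364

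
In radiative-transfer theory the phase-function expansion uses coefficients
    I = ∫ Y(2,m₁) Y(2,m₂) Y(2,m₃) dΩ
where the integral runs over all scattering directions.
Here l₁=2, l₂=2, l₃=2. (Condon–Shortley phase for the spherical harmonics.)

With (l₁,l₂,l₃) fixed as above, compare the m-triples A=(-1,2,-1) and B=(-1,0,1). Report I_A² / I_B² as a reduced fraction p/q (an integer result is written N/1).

6/1

Shared (l₁,l₂,l₃)=(2,2,2): N and (l;000)² cancel in I_A²/I_B².
A: Δ = 2!·2!·2!/7! = 1/630; Racah Σ t=2..2: t=2:+1/4 = 1/4; ⇒ 3j(2 2 2; -1 2 -1)² = 3/35, sgn -1
B: Δ = 2!·2!·2!/7! = 1/630; Racah Σ t=1..2: t=1:−1/2 t=2:+1/4 = -1/4; ⇒ 3j(2 2 2; -1 0 1)² = 1/70, sgn +1
I_A²/I_B² = (3/35)/(1/70) = 6/1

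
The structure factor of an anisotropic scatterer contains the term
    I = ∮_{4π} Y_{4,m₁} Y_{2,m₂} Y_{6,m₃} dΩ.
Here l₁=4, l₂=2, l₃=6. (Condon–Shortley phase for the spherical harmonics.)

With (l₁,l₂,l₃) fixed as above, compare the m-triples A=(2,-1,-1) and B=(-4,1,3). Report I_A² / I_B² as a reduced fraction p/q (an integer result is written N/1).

Same 4,2,6: normalisation and zero-m 3j drop out of the ratio.
A: Δ: 0! 8! 4! / 13! → 1/6435; sum: t=0:+1/8640 = 1/8640; 3j²(4 2 6; 2 -1 -1) = Δ·Π!·Σ² = 14/1287  (sign -1)
B: Δ: 0! 8! 4! / 13! → 1/6435; sum: t=0:+1/241920 = 1/241920; 3j²(4 2 6; -4 1 3) = Δ·Π!·Σ² = 1/715  (sign -1)
I_A²/I_B² = (14/1287)/(1/715) = 70/9

70/9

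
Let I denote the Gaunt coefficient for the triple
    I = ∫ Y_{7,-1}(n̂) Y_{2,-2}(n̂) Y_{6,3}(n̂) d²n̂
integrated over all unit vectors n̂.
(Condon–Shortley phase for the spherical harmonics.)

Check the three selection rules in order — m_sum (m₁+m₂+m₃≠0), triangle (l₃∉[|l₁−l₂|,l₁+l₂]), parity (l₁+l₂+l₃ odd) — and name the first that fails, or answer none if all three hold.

parity

Σmᵢ = 0  ✓
l₃∈[|l₁−l₂|,l₁+l₂]=[5,9], have l₃=6  ✓
Σlᵢ = 15 ⇒ odd  ✗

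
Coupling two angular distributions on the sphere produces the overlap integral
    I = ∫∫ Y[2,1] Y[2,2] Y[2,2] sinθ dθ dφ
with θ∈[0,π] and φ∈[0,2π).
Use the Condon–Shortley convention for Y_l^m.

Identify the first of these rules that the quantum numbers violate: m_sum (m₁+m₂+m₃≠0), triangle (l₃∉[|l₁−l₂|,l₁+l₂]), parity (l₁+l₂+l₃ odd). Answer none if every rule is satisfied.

azimuthal sum: 1 + 2 + 2 = 5  ✗
0 ≤ 2 ≤ 4 (triangle on l)
L = 2 + 2 + 2 = 6 (even)

m_sum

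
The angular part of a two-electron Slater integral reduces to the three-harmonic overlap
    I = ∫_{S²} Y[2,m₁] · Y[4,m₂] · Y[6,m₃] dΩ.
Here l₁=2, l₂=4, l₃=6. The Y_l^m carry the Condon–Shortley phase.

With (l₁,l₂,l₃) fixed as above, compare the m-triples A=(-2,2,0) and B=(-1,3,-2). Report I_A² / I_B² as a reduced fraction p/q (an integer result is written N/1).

15/32

Shared (l₁,l₂,l₃)=(2,4,6): N and (l;000)² cancel in I_A²/I_B².
A: Δ = 0!·4!·8!/13! = 1/6435; Racah Σ t=0..0: t=0:+1/34560 = 1/34560; ⇒ 3j(2 4 6; -2 2 0)² = 1/429, sgn +1
B: Δ = 0!·4!·8!/13! = 1/6435; Racah Σ t=0..0: t=0:+1/30240 = 1/30240; ⇒ 3j(2 4 6; -1 3 -2)² = 32/6435, sgn +1
I_A²/I_B² = (1/429)/(32/6435) = 15/32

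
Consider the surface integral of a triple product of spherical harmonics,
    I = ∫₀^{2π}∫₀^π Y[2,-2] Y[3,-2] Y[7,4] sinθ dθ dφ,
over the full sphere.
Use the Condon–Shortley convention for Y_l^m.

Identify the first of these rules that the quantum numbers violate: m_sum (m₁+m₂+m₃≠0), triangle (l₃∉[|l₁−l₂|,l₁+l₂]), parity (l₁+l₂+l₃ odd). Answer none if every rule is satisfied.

Σmᵢ = 0  ✓
l₃∈[|l₁−l₂|,l₁+l₂]=[1,5], have l₃=7  ✗
Σlᵢ = 12 ⇒ even

triangle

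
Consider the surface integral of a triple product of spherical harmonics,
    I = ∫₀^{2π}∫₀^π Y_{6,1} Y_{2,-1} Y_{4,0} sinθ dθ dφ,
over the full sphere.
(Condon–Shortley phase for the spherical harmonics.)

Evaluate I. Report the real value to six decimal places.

m-sum 0 ✓  L=12 even ✓  4≤4≤8 ✓
Π(2lᵢ+1) = 13×5×9 = 585
triangle coeff Δ(6,2,4) = 1/6435
Σ_t [2,2]: t=2:+1/2304 = 1/2304
(3j)²=5/143 [(6 2 4; 0 0 0)], sign=+1
Σ_t [1,1]: t=1:−1/3456 = -1/3456
(3j)²=35/1287 [(6 2 4; 1 -1 0)], sign=-1
⇒ 4πI² = 875/1573
I = (-1)√(875/1573/(4π)) = -0.21039467

-0.210395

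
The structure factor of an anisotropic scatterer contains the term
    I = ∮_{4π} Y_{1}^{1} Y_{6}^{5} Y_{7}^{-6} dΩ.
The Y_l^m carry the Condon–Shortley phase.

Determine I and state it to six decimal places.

0.309019

m-sum 0 ✓  L=14 even ✓  5≤7≤7 ✓
Π(2lᵢ+1) = 3×13×15 = 585
triangle coeff Δ(1,6,7) = 1/1365
Σ_t [0,0]: t=0:+1/518400 = 1/518400
(3j)²=7/195 [(1 6 7; 0 0 0)], sign=-1
Σ_t [0,0]: t=0:+1/79833600 = 1/79833600
(3j)²=2/35 [(1 6 7; 1 5 -6)], sign=-1
⇒ 4πI² = 6/5
I = (+1)√(6/5/(4π)) = 0.30901936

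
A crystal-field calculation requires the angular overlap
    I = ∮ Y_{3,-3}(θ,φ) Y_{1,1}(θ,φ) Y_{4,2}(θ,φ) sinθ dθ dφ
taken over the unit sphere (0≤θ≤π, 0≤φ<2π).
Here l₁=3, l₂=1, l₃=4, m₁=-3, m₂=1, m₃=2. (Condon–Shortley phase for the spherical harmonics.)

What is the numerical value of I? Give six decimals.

0.061558

Checks pass: Σm=0; 8 even; l₃=4∈[2,4].
(2·3+1)(2·1+1)(2·4+1) = 189
Δ: 0! 6! 2! / 9! → 1/252
sum: t=0:+1/36 = 1/36
3j²(3 1 4; 0 0 0) = Δ·Π!·Σ² = 4/63  (sign +1)
sum: t=0:+1/1440 = 1/1440
3j²(3 1 4; -3 1 2) = Δ·Π!·Σ² = 1/252  (sign +1)
combine: 4πI² = 189·4/63·1/252 = 1/21
take √, sign +1: I = 0.06155813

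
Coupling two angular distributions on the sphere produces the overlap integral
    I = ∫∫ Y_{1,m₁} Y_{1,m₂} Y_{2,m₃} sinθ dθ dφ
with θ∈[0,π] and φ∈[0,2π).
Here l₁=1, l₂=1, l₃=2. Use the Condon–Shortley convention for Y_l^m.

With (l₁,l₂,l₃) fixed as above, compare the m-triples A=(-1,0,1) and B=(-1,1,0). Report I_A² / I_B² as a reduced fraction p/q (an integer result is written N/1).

Same 1,1,2: normalisation and zero-m 3j drop out of the ratio.
A: Δ: 0! 2! 2! / 5! → 1/30; sum: t=0:+1/2 = 1/2; 3j²(1 1 2; -1 0 1) = Δ·Π!·Σ² = 1/10  (sign -1)
B: Δ: 0! 2! 2! / 5! → 1/30; sum: t=0:+1/4 = 1/4; 3j²(1 1 2; -1 1 0) = Δ·Π!·Σ² = 1/30  (sign +1)
I_A²/I_B² = (1/10)/(1/30) = 3/1

3/1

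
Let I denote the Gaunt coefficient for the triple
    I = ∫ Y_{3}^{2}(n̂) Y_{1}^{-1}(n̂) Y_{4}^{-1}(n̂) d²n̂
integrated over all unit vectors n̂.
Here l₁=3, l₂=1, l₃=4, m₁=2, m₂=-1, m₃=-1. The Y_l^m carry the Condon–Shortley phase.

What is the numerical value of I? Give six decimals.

Rules hold: Σm=0, L=8 even, 2≤4≤4.
N = 7·3·9 = 189
Δ = 0!·6!·2!/9! = 1/252
Racah Σ t=0..0: t=0:+1/36 = 1/36
⇒ 3j(3 1 4; 0 0 0)² = 4/63, sgn +1
Racah Σ t=0..0: t=0:+1/240 = 1/240
⇒ 3j(3 1 4; 2 -1 -1)² = 1/84, sgn -1
4πI² = N·(3j₀)²·(3jₘ)² = 1/7
I = -1·√(0.142857/4π) = -0.10662181

-0.106622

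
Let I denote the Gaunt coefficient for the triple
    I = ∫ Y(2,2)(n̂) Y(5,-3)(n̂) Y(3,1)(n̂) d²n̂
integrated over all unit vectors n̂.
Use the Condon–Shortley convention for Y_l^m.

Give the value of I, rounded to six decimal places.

-0.200476

Checks pass: Σm=0; 10 even; l₃=3∈[3,7].
(2·2+1)(2·5+1)(2·3+1) = 385
Δ: 4! 0! 6! / 11! → 1/2310
sum: t=2:+1/144 = 1/144
3j²(2 5 3; 0 0 0) = Δ·Π!·Σ² = 10/231  (sign -1)
sum: t=0:+1/1152 = 1/1152
3j²(2 5 3; 2 -3 1) = Δ·Π!·Σ² = 1/33  (sign +1)
combine: 4πI² = 385·10/231·1/33 = 50/99
take √, sign -1: I = -0.20047604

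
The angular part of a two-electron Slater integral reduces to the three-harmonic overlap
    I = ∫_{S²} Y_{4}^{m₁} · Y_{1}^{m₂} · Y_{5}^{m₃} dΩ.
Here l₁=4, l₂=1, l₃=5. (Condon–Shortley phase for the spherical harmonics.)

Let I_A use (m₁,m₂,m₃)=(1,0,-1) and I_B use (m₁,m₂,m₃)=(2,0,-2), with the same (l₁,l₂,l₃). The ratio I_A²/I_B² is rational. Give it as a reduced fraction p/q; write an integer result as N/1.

8/7

Same 4,1,5: normalisation and zero-m 3j drop out of the ratio.
A: Δ: 0! 8! 2! / 11! → 1/495; sum: t=0:+1/720 = 1/720; 3j²(4 1 5; 1 0 -1) = Δ·Π!·Σ² = 8/165  (sign +1)
B: Δ: 0! 8! 2! / 11! → 1/495; sum: t=0:+1/1440 = 1/1440; 3j²(4 1 5; 2 0 -2) = Δ·Π!·Σ² = 7/165  (sign -1)
I_A²/I_B² = (8/165)/(7/165) = 8/7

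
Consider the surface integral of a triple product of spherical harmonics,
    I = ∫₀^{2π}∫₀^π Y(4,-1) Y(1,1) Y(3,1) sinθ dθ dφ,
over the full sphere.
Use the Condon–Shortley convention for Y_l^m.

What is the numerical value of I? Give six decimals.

0.000000

Σmᵢ = 1 ≠ 0, so the φ-integral vanishes; I = 0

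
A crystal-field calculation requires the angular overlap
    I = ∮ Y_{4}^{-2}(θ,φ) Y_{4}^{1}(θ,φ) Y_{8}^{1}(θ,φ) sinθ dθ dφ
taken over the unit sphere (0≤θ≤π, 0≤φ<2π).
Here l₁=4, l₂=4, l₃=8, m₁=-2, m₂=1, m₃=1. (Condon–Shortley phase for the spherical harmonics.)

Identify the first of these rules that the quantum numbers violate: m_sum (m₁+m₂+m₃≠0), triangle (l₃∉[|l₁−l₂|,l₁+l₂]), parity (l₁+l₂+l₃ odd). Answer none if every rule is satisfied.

azimuthal sum: -2 + 1 + 1 = 0  ✓
0 ≤ 8 ≤ 8 (triangle on l)  ✓
L = 4 + 4 + 8 = 16 (even)  ✓

none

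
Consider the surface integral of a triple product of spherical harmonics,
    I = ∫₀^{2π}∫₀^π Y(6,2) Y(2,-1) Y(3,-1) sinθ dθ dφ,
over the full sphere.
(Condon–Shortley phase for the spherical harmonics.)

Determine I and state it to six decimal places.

|6−2|≤3≤6+2 violated ⇒ I = 0

0.000000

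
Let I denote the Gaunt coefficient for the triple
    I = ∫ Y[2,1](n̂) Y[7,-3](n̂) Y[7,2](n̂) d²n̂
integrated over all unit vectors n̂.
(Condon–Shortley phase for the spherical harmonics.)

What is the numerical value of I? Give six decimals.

Checks pass: Σm=0; 16 even; l₃=7∈[5,9].
(2·2+1)(2·7+1)(2·7+1) = 1125
Δ: 2! 2! 12! / 17! → 1/185640
sum: t=0:+1/2419200 t=1:−1/518400 t=2:+1/2419200 = -1/907200
3j²(2 7 7; 0 0 0) = Δ·Π!·Σ² = 56/3315  (sign +1)
sum: t=0:+1/1935360 t=1:−1/4354560 = 1/3483648
3j²(2 7 7; 1 -3 2) = Δ·Π!·Σ² = 125/12376  (sign -1)
combine: 4πI² = 1125·56/3315·125/12376 = 9375/48841
take √, sign -1: I = -0.12359145

-0.123591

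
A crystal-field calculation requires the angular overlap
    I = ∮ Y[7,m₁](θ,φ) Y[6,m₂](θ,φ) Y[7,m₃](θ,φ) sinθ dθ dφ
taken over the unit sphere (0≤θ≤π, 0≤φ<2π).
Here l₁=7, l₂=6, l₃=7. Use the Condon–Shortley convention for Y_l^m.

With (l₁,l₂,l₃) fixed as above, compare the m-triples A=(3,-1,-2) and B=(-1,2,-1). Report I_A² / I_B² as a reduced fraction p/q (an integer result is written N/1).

Same 7,6,7: normalisation and zero-m 3j drop out of the ratio.
A: Δ: 6! 8! 6! / 21! → 1/2444321880; sum: t=0:+1/49766400 t=1:−1/4147200 t=2:+1/2488320 t=3:−1/8709120 t=4:+1/232243200 = 7/99532800; 3j²(7 6 7; 3 -1 -2) = Δ·Π!·Σ² = 1715/369512  (sign -1)
B: Δ: 6! 8! 6! / 21! → 1/2444321880; sum: t=2:+1/49766400 t=3:−1/3110400 t=4:+1/1327104 t=5:−1/3110400 t=6:+1/49766400 = 1/6635520; 3j²(7 6 7; -1 2 -1) = Δ·Π!·Σ² = 350/46189  (sign +1)
I_A²/I_B² = (1715/369512)/(350/46189) = 49/80

49/80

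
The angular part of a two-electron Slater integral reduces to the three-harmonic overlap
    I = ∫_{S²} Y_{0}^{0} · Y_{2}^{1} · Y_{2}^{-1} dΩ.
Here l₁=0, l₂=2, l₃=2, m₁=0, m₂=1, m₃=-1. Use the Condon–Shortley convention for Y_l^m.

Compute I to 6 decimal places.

Checks pass: Σm=0; 4 even; l₃=2∈[2,2].
(2·0+1)(2·2+1)(2·2+1) = 25
Δ: 0! 0! 4! / 5! → 1/5
sum: t=0:+1/4 = 1/4
3j²(0 2 2; 0 0 0) = Δ·Π!·Σ² = 1/5  (sign +1)
sum: t=0:+1/6 = 1/6
3j²(0 2 2; 0 1 -1) = Δ·Π!·Σ² = 1/5  (sign -1)
combine: 4πI² = 25·1/5·1/5 = 1/1
take √, sign -1: I = -0.28209479

-0.282095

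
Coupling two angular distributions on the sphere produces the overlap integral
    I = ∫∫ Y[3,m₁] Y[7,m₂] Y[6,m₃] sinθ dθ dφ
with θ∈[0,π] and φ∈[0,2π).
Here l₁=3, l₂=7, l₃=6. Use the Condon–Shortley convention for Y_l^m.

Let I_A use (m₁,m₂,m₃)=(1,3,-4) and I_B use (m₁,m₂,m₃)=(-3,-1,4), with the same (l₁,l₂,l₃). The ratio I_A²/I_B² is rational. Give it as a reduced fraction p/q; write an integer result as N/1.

Shared (l₁,l₂,l₃)=(3,7,6): N and (l;000)² cancel in I_A²/I_B².
A: Δ = 4!·2!·10!/17! = 1/2042040; Racah Σ t=0..2: t=0:+1/174182400 t=1:−1/2177280 t=2:+1/645120 = 191/174182400; ⇒ 3j(3 7 6; 1 3 -4)² = 36481/2042040, sgn +1
B: Δ = 4!·2!·10!/17! = 1/2042040; Racah Σ t=4..4: t=4:+1/3870720 = 1/3870720; ⇒ 3j(3 7 6; -3 -1 4)² = 675/136136, sgn +1
I_A²/I_B² = (36481/2042040)/(675/136136) = 36481/10125

36481/10125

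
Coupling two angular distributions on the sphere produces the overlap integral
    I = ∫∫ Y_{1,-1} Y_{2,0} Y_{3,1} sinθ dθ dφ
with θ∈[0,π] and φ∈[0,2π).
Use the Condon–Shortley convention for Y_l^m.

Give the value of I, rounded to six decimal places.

Rules hold: Σm=0, L=6 even, 1≤3≤3.
N = 3·5·7 = 105
Δ = 0!·2!·4!/7! = 1/105
Racah Σ t=0..0: t=0:+1/4 = 1/4
⇒ 3j(1 2 3; 0 0 0)² = 3/35, sgn -1
Racah Σ t=0..0: t=0:+1/8 = 1/8
⇒ 3j(1 2 3; -1 0 1)² = 2/35, sgn +1
4πI² = N·(3j₀)²·(3jₘ)² = 18/35
I = -1·√(0.514286/4π) = -0.20230066

-0.202301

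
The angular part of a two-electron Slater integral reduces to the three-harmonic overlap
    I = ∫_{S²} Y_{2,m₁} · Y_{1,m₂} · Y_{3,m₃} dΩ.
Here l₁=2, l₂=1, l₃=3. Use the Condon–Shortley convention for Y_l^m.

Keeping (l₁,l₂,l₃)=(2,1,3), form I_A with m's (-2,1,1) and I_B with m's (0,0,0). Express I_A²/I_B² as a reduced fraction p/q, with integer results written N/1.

Same 2,1,3: normalisation and zero-m 3j drop out of the ratio.
A: Δ: 0! 4! 2! / 7! → 1/105; sum: t=0:+1/48 = 1/48; 3j²(2 1 3; -2 1 1) = Δ·Π!·Σ² = 1/105  (sign +1)
B: Δ: 0! 4! 2! / 7! → 1/105; sum: t=0:+1/4 = 1/4; 3j²(2 1 3; 0 0 0) = Δ·Π!·Σ² = 3/35  (sign -1)
I_A²/I_B² = (1/105)/(3/35) = 1/9

1/9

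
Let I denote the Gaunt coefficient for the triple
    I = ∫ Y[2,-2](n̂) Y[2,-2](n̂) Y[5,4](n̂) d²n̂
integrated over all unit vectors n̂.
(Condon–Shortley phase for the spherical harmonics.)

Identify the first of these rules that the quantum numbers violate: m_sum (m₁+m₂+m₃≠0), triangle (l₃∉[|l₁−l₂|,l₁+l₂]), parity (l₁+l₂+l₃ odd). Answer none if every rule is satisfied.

Σmᵢ = 0  ✓
l₃∈[|l₁−l₂|,l₁+l₂]=[0,4], have l₃=5  ✗
Σlᵢ = 9 ⇒ odd

triangle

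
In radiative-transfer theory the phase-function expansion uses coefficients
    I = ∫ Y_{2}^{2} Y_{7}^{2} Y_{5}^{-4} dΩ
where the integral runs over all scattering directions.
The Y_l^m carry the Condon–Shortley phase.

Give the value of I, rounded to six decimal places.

0.025340

m-sum 0 ✓  L=14 even ✓  5≤5≤9 ✓
Π(2lᵢ+1) = 5×15×11 = 825
triangle coeff Δ(2,7,5) = 1/15015
Σ_t [2,2]: t=2:+1/57600 = 1/57600
(3j)²=21/715 [(2 7 5; 0 0 0)], sign=-1
Σ_t [0,0]: t=0:+1/8709120 = 1/8709120
(3j)²=1/3003 [(2 7 5; 2 2 -4)], sign=-1
⇒ 4πI² = 15/1859
I = (+1)√(15/1859/(4π)) = 0.02533967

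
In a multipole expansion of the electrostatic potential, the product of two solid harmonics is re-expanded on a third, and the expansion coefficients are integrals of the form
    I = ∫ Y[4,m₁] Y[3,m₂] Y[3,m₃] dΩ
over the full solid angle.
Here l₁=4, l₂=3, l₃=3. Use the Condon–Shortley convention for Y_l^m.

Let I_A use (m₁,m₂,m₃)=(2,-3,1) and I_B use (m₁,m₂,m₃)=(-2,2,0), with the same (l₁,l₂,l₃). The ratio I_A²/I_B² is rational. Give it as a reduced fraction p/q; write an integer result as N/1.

18/1

Same 4,3,3: normalisation and zero-m 3j drop out of the ratio.
A: Δ: 4! 4! 2! / 11! → 1/34650; sum: t=0:+1/192 = 1/192; 3j²(4 3 3; 2 -3 1) = Δ·Π!·Σ² = 3/77  (sign +1)
B: Δ: 4! 4! 2! / 11! → 1/34650; sum: t=3:−1/72 t=4:+1/96 = -1/288; 3j²(4 3 3; -2 2 0) = Δ·Π!·Σ² = 1/462  (sign +1)
I_A²/I_B² = (3/77)/(1/462) = 18/1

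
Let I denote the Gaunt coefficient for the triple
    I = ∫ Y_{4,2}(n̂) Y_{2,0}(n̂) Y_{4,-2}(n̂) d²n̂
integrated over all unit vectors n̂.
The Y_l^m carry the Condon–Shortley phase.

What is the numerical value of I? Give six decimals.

m-sum 0 ✓  L=10 even ✓  2≤4≤6 ✓
Π(2lᵢ+1) = 9×5×9 = 405
triangle coeff Δ(4,2,4) = 1/13860
Σ_t [0,2]: t=0:+1/192 t=1:−1/36 t=2:+1/192 = -5/288
(3j)²=20/693 [(4 2 4; 0 0 0)], sign=-1
Σ_t [0,2]: t=0:+1/192 t=1:−1/120 t=2:+1/2880 = -1/360
(3j)²=16/3465 [(4 2 4; 2 0 -2)], sign=-1
⇒ 4πI² = 320/5929
I = (+1)√(320/5929/(4π)) = 0.06553591

0.065536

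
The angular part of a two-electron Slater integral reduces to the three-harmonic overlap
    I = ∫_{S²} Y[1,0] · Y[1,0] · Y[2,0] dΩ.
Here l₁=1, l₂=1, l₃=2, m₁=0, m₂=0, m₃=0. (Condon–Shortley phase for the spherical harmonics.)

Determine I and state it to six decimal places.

Checks pass: Σm=0; 4 even; l₃=2∈[0,2].
(2·1+1)(2·1+1)(2·2+1) = 45
Δ: 0! 2! 2! / 5! → 1/30
sum: t=0:+1/1 = 1/1
3j²(1 1 2; 0 0 0) = Δ·Π!·Σ² = 2/15  (sign +1)
(m-triple is (0,0,0) — same symbol as above.)
combine: 4πI² = 45·2/15·2/15 = 4/5
take √, sign +1: I = 0.25231325

0.252313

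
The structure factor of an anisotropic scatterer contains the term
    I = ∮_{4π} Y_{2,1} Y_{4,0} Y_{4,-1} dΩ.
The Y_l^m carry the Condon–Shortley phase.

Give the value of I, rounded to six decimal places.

Rules hold: Σm=0, L=10 even, 2≤4≤6.
N = 5·9·9 = 405
Δ = 2!·2!·6!/11! = 1/13860
Racah Σ t=0..2: t=0:+1/192 t=1:−1/36 t=2:+1/192 = -5/288
⇒ 3j(2 4 4; 0 0 0)² = 20/693, sgn -1
Racah Σ t=0..1: t=0:+1/96 t=1:−1/72 = -1/288
⇒ 3j(2 4 4; 1 0 -1)² = 1/462, sgn +1
4πI² = N·(3j₀)²·(3jₘ)² = 150/5929
I = -1·√(0.0252994/4π) = -0.04486937

-0.044869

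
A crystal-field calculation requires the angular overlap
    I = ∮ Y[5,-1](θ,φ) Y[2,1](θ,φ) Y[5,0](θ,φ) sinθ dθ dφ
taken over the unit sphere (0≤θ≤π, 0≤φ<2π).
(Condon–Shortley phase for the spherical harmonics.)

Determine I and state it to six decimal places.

Checks pass: Σm=0; 12 even; l₃=5∈[3,7].
(2·5+1)(2·2+1)(2·5+1) = 605
Δ: 2! 8! 2! / 13! → 1/38610
sum: t=0:+1/2880 t=1:−1/576 t=2:+1/2880 = -1/960
3j²(5 2 5; 0 0 0) = Δ·Π!·Σ² = 10/429  (sign +1)
sum: t=1:−1/1440 t=2:+1/1152 = 1/5760
3j²(5 2 5; -1 1 0) = Δ·Π!·Σ² = 1/858  (sign -1)
combine: 4πI² = 605·10/429·1/858 = 25/1521
take √, sign -1: I = -0.03616600

-0.036166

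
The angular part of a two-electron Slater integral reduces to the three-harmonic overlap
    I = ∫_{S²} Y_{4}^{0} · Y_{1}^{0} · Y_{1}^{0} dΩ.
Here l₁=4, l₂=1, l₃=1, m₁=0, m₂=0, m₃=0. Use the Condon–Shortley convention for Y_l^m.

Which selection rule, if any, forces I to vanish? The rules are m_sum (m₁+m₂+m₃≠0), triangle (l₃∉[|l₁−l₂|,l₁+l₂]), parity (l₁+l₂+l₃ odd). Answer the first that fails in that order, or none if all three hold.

triangle

m₁+m₂+m₃ = 0 + 0 + 0 = 0  ✓
triangle: |4−1|=3 ≤ l₃=1 ≤ 4+1=5  ✗
parity: l₁+l₂+l₃ = 6 is even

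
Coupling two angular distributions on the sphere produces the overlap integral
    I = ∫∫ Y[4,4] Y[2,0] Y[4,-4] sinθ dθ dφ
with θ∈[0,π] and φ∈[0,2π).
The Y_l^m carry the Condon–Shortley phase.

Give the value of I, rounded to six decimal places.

Rules hold: Σm=0, L=10 even, 2≤4≤6.
N = 9·5·9 = 405
Δ = 2!·6!·2!/11! = 1/13860
Racah Σ t=0..2: t=0:+1/192 t=1:−1/36 t=2:+1/192 = -5/288
⇒ 3j(4 2 4; 0 0 0)² = 20/693, sgn -1
Racah Σ t=0..0: t=0:+1/2880 = 1/2880
⇒ 3j(4 2 4; 4 0 -4)² = 28/495, sgn +1
4πI² = N·(3j₀)²·(3jₘ)² = 80/121
I = -1·√(0.661157/4π) = -0.22937568

-0.229376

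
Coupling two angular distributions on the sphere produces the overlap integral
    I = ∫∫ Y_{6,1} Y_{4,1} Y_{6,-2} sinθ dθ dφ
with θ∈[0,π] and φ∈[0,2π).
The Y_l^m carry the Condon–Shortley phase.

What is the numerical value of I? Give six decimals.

Checks pass: Σm=0; 16 even; l₃=6∈[2,10].
(2·6+1)(2·4+1)(2·6+1) = 1521
Δ: 4! 8! 4! / 17! → 1/15315300
sum: t=0:+1/829440 t=1:−1/25920 t=2:+1/9216 t=3:−1/25920 t=4:+1/829440 = 7/207360
3j²(6 4 6; 0 0 0) = Δ·Π!·Σ² = 28/2431  (sign +1)
sum: t=1:−1/82944 t=2:+1/17280 t=3:−1/34560 t=4:+1/725760 = 53/2903040
3j²(6 4 6; 1 1 -2) = Δ·Π!·Σ² = 2809/306306  (sign +1)
combine: 4πI² = 1521·28/2431·2809/306306 = 5618/34969
take √, sign +1: I = 0.11306920

0.113069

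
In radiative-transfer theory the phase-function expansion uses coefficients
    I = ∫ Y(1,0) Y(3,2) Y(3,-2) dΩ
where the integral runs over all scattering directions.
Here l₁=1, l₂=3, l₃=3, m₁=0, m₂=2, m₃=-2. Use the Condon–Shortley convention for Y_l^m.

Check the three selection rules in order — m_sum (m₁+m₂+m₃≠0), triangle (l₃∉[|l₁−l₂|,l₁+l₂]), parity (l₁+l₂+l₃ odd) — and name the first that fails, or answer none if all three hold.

parity

azimuthal sum: 0 + 2 − 2 = 0  ✓
2 ≤ 3 ≤ 4 (triangle on l)  ✓
L = 1 + 3 + 3 = 7 (odd)  ✗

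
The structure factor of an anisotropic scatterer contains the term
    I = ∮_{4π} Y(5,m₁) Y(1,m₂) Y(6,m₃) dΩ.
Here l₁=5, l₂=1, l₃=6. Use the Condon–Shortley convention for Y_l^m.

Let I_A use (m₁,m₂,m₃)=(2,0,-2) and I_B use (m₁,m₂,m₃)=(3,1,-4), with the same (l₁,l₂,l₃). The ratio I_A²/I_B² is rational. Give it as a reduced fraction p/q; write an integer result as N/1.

l's match ⇒ only the (l;m) 3-j factors differ between A and B.
A: triangle coeff Δ(5,1,6) = 1/858; Σ_t [0,0]: t=0:+1/30240 = 1/30240; (3j)²=16/429 [(5 1 6; 2 0 -2)], sign=+1
B: triangle coeff Δ(5,1,6) = 1/858; Σ_t [0,0]: t=0:+1/161280 = 1/161280; (3j)²=15/286 [(5 1 6; 3 1 -4)], sign=+1
I_A²/I_B² = (16/429)/(15/286) = 32/45

32/45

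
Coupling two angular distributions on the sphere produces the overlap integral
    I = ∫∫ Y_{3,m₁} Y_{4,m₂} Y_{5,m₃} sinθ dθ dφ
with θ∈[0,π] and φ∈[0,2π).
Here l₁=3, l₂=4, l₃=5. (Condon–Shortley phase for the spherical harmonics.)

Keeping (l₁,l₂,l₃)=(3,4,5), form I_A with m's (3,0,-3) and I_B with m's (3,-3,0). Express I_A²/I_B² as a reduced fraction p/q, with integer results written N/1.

l's match ⇒ only the (l;m) 3-j factors differ between A and B.
A: triangle coeff Δ(3,4,5) = 1/180180; Σ_t [0,0]: t=0:+1/2304 = 1/2304; (3j)²=5/143 [(3 4 5; 3 0 -3)], sign=+1
B: triangle coeff Δ(3,4,5) = 1/180180; Σ_t [0,0]: t=0:+1/5760 = 1/5760; (3j)²=5/572 [(3 4 5; 3 -3 0)], sign=-1
I_A²/I_B² = (5/143)/(5/572) = 4/1

4/1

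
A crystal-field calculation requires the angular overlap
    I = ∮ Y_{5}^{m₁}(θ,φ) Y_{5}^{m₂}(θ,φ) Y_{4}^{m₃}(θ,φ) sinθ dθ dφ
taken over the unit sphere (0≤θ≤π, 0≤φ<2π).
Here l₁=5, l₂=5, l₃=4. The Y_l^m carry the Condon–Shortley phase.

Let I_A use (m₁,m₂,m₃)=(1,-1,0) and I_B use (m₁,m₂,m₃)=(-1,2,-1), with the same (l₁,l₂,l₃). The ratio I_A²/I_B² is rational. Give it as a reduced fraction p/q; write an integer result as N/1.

Same 5,5,4: normalisation and zero-m 3j drop out of the ratio.
A: Δ: 6! 4! 4! / 15! → 1/3153150; sum: t=0:+1/414720 t=1:−1/4320 t=2:+1/768 t=3:−1/1296 t=4:+1/27648 = 7/20736; 3j²(5 5 4; 1 -1 0) = Δ·Π!·Σ² = 8/1287  (sign +1)
B: Δ: 6! 4! 4! / 15! → 1/3153150; sum: t=3:−1/5184 t=4:+1/1152 t=5:−1/2880 t=6:+1/103680 = 7/20736; 3j²(5 5 4; -1 2 -1) = Δ·Π!·Σ² = 35/2574  (sign -1)
I_A²/I_B² = (8/1287)/(35/2574) = 16/35

16/35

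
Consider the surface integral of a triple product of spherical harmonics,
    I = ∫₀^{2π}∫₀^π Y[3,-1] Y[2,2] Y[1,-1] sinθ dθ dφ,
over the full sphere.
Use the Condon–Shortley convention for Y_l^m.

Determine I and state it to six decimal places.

Rules hold: Σm=0, L=6 even, 1≤1≤5.
N = 7·5·3 = 105
Δ = 4!·2!·0!/7! = 1/105
Racah Σ t=2..2: t=2:+1/4 = 1/4
⇒ 3j(3 2 1; 0 0 0)² = 3/35, sgn -1
Racah Σ t=4..4: t=4:+1/48 = 1/48
⇒ 3j(3 2 1; -1 2 -1)² = 1/105, sgn +1
4πI² = N·(3j₀)²·(3jₘ)² = 3/35
I = -1·√(0.0857143/4π) = -0.08258890

-0.082589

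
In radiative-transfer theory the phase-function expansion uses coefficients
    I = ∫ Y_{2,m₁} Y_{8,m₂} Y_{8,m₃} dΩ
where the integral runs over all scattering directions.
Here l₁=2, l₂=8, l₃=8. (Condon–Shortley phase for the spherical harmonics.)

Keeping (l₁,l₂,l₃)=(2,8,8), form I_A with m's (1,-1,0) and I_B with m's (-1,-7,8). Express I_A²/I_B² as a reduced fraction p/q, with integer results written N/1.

1/50

l's match ⇒ only the (l;m) 3-j factors differ between A and B.
A: triangle coeff Δ(2,8,8) = 1/348840; Σ_t [0,1]: t=0:+1/50803200 t=1:−1/58060800 = 1/406425600; (3j)²=1/3230 [(2 8 8; 1 -1 0)], sign=+1
B: triangle coeff Δ(2,8,8) = 1/348840; Σ_t [1,1]: t=1:−1/174356582400 = -1/174356582400; (3j)²=5/323 [(2 8 8; -1 -7 8)], sign=-1
I_A²/I_B² = (1/3230)/(5/323) = 1/50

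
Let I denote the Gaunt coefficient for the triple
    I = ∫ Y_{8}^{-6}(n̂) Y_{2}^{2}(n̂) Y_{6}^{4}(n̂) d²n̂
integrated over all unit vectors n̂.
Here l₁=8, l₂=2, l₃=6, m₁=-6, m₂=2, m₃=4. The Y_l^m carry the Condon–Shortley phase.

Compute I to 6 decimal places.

0.268492

m-sum 0 ✓  L=16 even ✓  6≤6≤10 ✓
Π(2lᵢ+1) = 17×5×13 = 1105
triangle coeff Δ(8,2,6) = 1/30940
Σ_t [2,2]: t=2:+1/2073600 = 1/2073600
(3j)²=28/1105 [(8 2 6; 0 0 0)], sign=+1
Σ_t [4,4]: t=4:+1/174182400 = 1/174182400
(3j)²=11/340 [(8 2 6; -6 2 4)], sign=+1
⇒ 4πI² = 77/85
I = (+1)√(77/85/(4π)) = 0.26849176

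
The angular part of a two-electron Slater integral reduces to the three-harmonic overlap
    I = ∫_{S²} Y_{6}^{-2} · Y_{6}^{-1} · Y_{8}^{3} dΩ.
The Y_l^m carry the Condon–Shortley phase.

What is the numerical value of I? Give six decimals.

m-sum 0 ✓  L=20 even ✓  0≤8≤12 ✓
Π(2lᵢ+1) = 13×13×17 = 2873
triangle coeff Δ(6,6,8) = 1/1309458150
Σ_t [0,4]: t=0:+1/49766400 t=1:−1/3110400 t=2:+1/1327104 t=3:−1/3110400 t=4:+1/49766400 = 1/6635520
(3j)²=350/46189 [(6 6 8; 0 0 0)], sign=+1
Σ_t [0,4]: t=0:+1/696729600 t=1:−1/17418240 t=2:+1/4147200 t=3:−1/6220800 t=4:+1/69672960 = 1/25804800
(3j)²=27/8398 [(6 6 8; -2 -1 3)], sign=-1
⇒ 4πI² = 4725/67507
I = (-1)√(4725/67507/(4π)) = -0.07463140

-0.074631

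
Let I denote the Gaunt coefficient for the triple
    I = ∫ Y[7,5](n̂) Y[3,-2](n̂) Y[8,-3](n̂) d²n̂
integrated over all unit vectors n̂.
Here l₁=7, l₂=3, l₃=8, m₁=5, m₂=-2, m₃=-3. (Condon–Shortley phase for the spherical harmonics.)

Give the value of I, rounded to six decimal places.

m-sum 0 ✓  L=18 even ✓  4≤8≤10 ✓
Π(2lᵢ+1) = 15×7×17 = 1785
triangle coeff Δ(7,3,8) = 1/5290740
Σ_t [0,2]: t=0:+1/7257600 t=1:−1/2073600 t=2:+1/7257600 = -1/4838400
(3j)²=252/20995 [(7 3 8; 0 0 0)], sign=-1
Σ_t [0,1]: t=0:+1/87091200 t=1:−1/958003200 = 1/95800320
(3j)²=1000/88179 [(7 3 8; 5 -2 -3)], sign=-1
⇒ 4πI² = 252000/1037153
I = (+1)√(252000/1037153/(4π)) = 0.13905094

0.139051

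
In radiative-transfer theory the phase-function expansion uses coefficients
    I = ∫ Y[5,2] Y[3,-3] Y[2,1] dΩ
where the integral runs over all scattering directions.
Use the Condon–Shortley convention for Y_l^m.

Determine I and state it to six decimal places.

0.063396

Checks pass: Σm=0; 10 even; l₃=2∈[2,8].
(2·5+1)(2·3+1)(2·2+1) = 385
Δ: 6! 4! 0! / 11! → 1/2310
sum: t=3:−1/144 = -1/144
3j²(5 3 2; 0 0 0) = Δ·Π!·Σ² = 10/231  (sign -1)
sum: t=0:+1/4320 = 1/4320
3j²(5 3 2; 2 -3 1) = Δ·Π!·Σ² = 1/330  (sign -1)
combine: 4πI² = 385·10/231·1/330 = 5/99
take √, sign +1: I = 0.06339609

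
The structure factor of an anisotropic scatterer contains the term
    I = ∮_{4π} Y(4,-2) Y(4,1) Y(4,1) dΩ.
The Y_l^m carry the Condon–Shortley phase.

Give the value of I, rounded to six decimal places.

0.144370

m-sum 0 ✓  L=12 even ✓  0≤4≤8 ✓
Π(2lᵢ+1) = 9×9×9 = 729
triangle coeff Δ(4,4,4) = 1/450450
Σ_t [0,4]: t=0:+1/13824 t=1:−1/216 t=2:+1/64 t=3:−1/216 t=4:+1/13824 = 5/768
(3j)²=18/1001 [(4 4 4; 0 0 0)], sign=+1
Σ_t [2,4]: t=2:+1/576 t=3:−1/144 t=4:+1/576 = -1/288
(3j)²=20/1001 [(4 4 4; -2 1 1)], sign=+1
⇒ 4πI² = 262440/1002001
I = (+1)√(262440/1002001/(4π)) = 0.14436968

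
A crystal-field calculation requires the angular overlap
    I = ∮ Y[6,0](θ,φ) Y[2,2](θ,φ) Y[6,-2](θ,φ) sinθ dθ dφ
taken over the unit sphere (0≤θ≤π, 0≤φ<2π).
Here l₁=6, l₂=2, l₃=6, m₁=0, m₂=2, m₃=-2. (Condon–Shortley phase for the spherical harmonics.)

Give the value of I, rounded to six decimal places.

-0.191909

Rules hold: Σm=0, L=14 even, 4≤6≤8.
N = 13·5·13 = 845
Δ = 2!·10!·2!/15! = 1/90090
Racah Σ t=0..2: t=0:+1/69120 t=1:−1/14400 t=2:+1/69120 = -7/172800
⇒ 3j(6 2 6; 0 0 0)² = 14/715, sgn -1
Racah Σ t=2..2: t=2:+1/69120 = 1/69120
⇒ 3j(6 2 6; 0 2 -2)² = 4/143, sgn +1
4πI² = N·(3j₀)²·(3jₘ)² = 56/121
I = -1·√(0.46281/4π) = -0.19190947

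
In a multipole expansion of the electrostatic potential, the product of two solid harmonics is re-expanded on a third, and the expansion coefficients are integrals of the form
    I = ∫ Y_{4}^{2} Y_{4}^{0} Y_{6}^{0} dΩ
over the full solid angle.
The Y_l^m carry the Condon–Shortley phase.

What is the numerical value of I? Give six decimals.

0.000000

2 + 0 + 0 = 2 ≠ 0: azimuthal integral kills it; I = 0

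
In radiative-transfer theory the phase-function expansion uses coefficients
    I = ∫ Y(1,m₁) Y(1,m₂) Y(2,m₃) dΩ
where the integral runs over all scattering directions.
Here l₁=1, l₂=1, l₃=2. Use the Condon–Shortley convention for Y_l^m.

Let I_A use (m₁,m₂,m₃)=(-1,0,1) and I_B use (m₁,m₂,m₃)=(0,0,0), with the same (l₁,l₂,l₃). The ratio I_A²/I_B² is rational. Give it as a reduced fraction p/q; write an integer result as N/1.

Shared (l₁,l₂,l₃)=(1,1,2): N and (l;000)² cancel in I_A²/I_B².
A: Δ = 0!·2!·2!/5! = 1/30; Racah Σ t=0..0: t=0:+1/2 = 1/2; ⇒ 3j(1 1 2; -1 0 1)² = 1/10, sgn -1
B: Δ = 0!·2!·2!/5! = 1/30; Racah Σ t=0..0: t=0:+1/1 = 1/1; ⇒ 3j(1 1 2; 0 0 0)² = 2/15, sgn +1
I_A²/I_B² = (1/10)/(2/15) = 3/4

3/4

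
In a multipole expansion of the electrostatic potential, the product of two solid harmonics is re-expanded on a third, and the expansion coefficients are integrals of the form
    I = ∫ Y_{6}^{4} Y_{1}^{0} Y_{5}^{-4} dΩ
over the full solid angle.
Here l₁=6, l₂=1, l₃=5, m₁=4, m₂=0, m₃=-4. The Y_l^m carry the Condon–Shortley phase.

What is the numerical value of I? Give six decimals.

0.182727

Rules hold: Σm=0, L=12 even, 5≤5≤7.
N = 13·3·11 = 429
Δ = 2!·10!·0!/13! = 1/858
Racah Σ t=1..1: t=1:−1/14400 = -1/14400
⇒ 3j(6 1 5; 0 0 0)² = 6/143, sgn +1
Racah Σ t=1..1: t=1:−1/362880 = -1/362880
⇒ 3j(6 1 5; 4 0 -4)² = 10/429, sgn +1
4πI² = N·(3j₀)²·(3jₘ)² = 60/143
I = +1·√(0.41958/4π) = 0.18272698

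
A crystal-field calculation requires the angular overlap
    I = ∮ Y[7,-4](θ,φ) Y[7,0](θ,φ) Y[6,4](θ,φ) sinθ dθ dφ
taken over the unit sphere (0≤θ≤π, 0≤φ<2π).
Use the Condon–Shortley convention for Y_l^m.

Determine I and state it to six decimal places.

Checks pass: Σm=0; 20 even; l₃=6∈[0,14].
(2·7+1)(2·7+1)(2·6+1) = 2925
Δ: 8! 6! 6! / 21! → 1/2444321880
sum: t=1:−1/2612736000 t=2:+1/20736000 t=3:−1/1658880 t=4:+1/746496 t=5:−1/1658880 t=6:+1/20736000 t=7:−1/2612736000 = 1/4354560
3j²(7 7 6; 0 0 0) = Δ·Π!·Σ² = 1000/138567  (sign +1)
sum: t=5:−1/24883200 t=6:+1/20736000 t=7:−1/174182400 = 1/435456000
3j²(7 7 6; -4 0 4) = Δ·Π!·Σ² = 2/20995  (sign +1)
combine: 4πI² = 2925·1000/138567·2/20995 = 30000/14919047
take √, sign +1: I = 0.01264984

0.012650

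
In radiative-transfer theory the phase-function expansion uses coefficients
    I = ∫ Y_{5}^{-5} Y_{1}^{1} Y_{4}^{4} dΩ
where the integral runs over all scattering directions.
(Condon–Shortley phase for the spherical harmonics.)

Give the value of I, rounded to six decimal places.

Rules hold: Σm=0, L=10 even, 4≤4≤6.
N = 11·3·9 = 297
Δ = 2!·8!·0!/11! = 1/495
Racah Σ t=1..1: t=1:−1/576 = -1/576
⇒ 3j(5 1 4; 0 0 0)² = 5/99, sgn -1
Racah Σ t=2..2: t=2:+1/80640 = 1/80640
⇒ 3j(5 1 4; -5 1 4)² = 1/11, sgn +1
4πI² = N·(3j₀)²·(3jₘ)² = 15/11
I = -1·√(1.36364/4π) = -0.32941575

-0.329416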